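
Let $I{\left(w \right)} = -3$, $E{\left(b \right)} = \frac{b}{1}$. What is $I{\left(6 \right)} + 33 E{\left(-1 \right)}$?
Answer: $-36$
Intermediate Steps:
$E{\left(b \right)} = b$ ($E{\left(b \right)} = b 1 = b$)
$I{\left(6 \right)} + 33 E{\left(-1 \right)} = -3 + 33 \left(-1\right) = -3 - 33 = -36$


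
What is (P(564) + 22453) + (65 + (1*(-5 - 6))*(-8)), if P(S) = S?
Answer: 23170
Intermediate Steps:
(P(564) + 22453) + (65 + (1*(-5 - 6))*(-8)) = (564 + 22453) + (65 + (1*(-5 - 6))*(-8)) = 23017 + (65 + (1*(-11))*(-8)) = 23017 + (65 - 11*(-8)) = 23017 + (65 + 88) = 23017 + 153 = 23170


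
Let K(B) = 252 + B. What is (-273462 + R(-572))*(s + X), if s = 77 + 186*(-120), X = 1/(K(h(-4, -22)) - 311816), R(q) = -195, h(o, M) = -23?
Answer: 1896615315940794/311587 ≈ 6.0870e+9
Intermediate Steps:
X = -1/311587 (X = 1/((252 - 23) - 311816) = 1/(229 - 311816) = 1/(-311587) = -1/311587 ≈ -3.2094e-6)
s = -22243 (s = 77 - 22320 = -22243)
(-273462 + R(-572))*(s + X) = (-273462 - 195)*(-22243 - 1/311587) = -273657*(-6930629642/311587) = 1896615315940794/311587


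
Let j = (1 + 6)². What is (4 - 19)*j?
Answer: -735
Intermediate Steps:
j = 49 (j = 7² = 49)
(4 - 19)*j = (4 - 19)*49 = -15*49 = -735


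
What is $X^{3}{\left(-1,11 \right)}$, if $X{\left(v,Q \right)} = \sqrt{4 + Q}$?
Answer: $15 \sqrt{15} \approx 58.095$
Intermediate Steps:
$X^{3}{\left(-1,11 \right)} = \left(\sqrt{4 + 11}\right)^{3} = \left(\sqrt{15}\right)^{3} = 15 \sqrt{15}$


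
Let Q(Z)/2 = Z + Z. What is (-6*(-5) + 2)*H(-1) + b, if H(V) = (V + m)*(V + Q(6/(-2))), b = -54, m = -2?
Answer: 1194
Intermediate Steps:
Q(Z) = 4*Z (Q(Z) = 2*(Z + Z) = 2*(2*Z) = 4*Z)
H(V) = (-12 + V)*(-2 + V) (H(V) = (V - 2)*(V + 4*(6/(-2))) = (-2 + V)*(V + 4*(6*(-½))) = (-2 + V)*(V + 4*(-3)) = (-2 + V)*(V - 12) = (-2 + V)*(-12 + V) = (-12 + V)*(-2 + V))
(-6*(-5) + 2)*H(-1) + b = (-6*(-5) + 2)*(24 + (-1)² - 14*(-1)) - 54 = (30 + 2)*(24 + 1 + 14) - 54 = 32*39 - 54 = 1248 - 54 = 1194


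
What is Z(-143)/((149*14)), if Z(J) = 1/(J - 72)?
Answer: -1/448490 ≈ -2.2297e-6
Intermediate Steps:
Z(J) = 1/(-72 + J)
Z(-143)/((149*14)) = 1/((-72 - 143)*((149*14))) = 1/(-215*2086) = -1/215*1/2086 = -1/448490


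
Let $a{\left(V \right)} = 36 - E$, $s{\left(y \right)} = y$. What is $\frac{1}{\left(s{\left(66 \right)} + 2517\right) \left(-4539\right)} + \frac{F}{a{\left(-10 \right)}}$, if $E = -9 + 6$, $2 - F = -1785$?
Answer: $\frac{6983737160}{152415081} \approx 45.82$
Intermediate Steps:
$F = 1787$ ($F = 2 - -1785 = 2 + 1785 = 1787$)
$E = -3$
$a{\left(V \right)} = 39$ ($a{\left(V \right)} = 36 - -3 = 36 + 3 = 39$)
$\frac{1}{\left(s{\left(66 \right)} + 2517\right) \left(-4539\right)} + \frac{F}{a{\left(-10 \right)}} = \frac{1}{\left(66 + 2517\right) \left(-4539\right)} + \frac{1787}{39} = \frac{1}{2583} \left(- \frac{1}{4539}\right) + 1787 \cdot \frac{1}{39} = \frac{1}{2583} \left(- \frac{1}{4539}\right) + \frac{1787}{39} = - \frac{1}{11724237} + \frac{1787}{39} = \frac{6983737160}{152415081}$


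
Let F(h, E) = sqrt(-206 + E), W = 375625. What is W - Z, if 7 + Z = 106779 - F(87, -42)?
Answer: 268853 + 2*I*sqrt(62) ≈ 2.6885e+5 + 15.748*I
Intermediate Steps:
Z = 106772 - 2*I*sqrt(62) (Z = -7 + (106779 - sqrt(-206 - 42)) = -7 + (106779 - sqrt(-248)) = -7 + (106779 - 2*I*sqrt(62)) = 106772 - 2*I*sqrt(62) ≈ 1.0677e+5 - 15.748*I)
W - Z = 375625 - (106772 - 2*I*sqrt(62)) = 375625 + (-106772 + 2*I*sqrt(62)) = 268853 + 2*I*sqrt(62)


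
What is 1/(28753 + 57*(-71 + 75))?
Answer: 1/28981 ≈ 3.4505e-5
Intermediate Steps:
1/(28753 + 57*(-71 + 75)) = 1/(28753 + 57*4) = 1/(28753 + 228) = 1/28981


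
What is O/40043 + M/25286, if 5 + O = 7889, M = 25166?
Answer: 603538481/506263649 ≈ 1.1921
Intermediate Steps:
O = 7884 (O = -5 + 7889 = 7884)
O/40043 + M/25286 = 7884/40043 + 25166/25286 = 7884*(1/40043) + 25166*(1/25286) = 7884/40043 + 12583/12643 = 603538481/506263649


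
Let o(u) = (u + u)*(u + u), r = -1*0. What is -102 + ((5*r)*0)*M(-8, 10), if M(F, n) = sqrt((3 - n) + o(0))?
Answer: -102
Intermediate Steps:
r = 0
o(u) = 4*u**2 (o(u) = (2*u)*(2*u) = 4*u**2)
M(F, n) = sqrt(3 - n) (M(F, n) = sqrt((3 - n) + 4*0**2) = sqrt((3 - n) + 4*0) = sqrt((3 - n) + 0) = sqrt(3 - n))
-102 + ((5*r)*0)*M(-8, 10) = -102 + ((5*0)*0)*sqrt(3 - 1*10) = -102 + (0*0)*sqrt(3 - 10) = -102 + 0*sqrt(-7) = -102 + 0*(I*sqrt(7)) = -102 + 0 = -102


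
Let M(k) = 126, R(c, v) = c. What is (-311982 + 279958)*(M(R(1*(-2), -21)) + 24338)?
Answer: -783435136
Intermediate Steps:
(-311982 + 279958)*(M(R(1*(-2), -21)) + 24338) = (-311982 + 279958)*(126 + 24338) = -32024*24464 = -783435136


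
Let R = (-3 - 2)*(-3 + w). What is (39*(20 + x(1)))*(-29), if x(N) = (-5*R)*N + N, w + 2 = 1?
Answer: 89349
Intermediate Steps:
w = -1 (w = -2 + 1 = -1)
R = 20 (R = (-3 - 2)*(-3 - 1) = -5*(-4) = 20)
x(N) = -99*N (x(N) = (-5*20)*N + N = -100*N + N = -99*N)
(39*(20 + x(1)))*(-29) = (39*(20 - 99*1))*(-29) = (39*(20 - 99))*(-29) = (39*(-79))*(-29) = -3081*(-29) = 89349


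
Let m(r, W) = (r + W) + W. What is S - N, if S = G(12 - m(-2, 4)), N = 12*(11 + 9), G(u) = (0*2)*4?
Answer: -240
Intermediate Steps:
m(r, W) = r + 2*W (m(r, W) = (W + r) + W = r + 2*W)
G(u) = 0 (G(u) = 0*4 = 0)
N = 240 (N = 12*20 = 240)
S = 0
S - N = 0 - 1*240 = 0 - 240 = -240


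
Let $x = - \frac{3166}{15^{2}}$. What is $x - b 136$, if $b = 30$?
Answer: $- \frac{921166}{225} \approx -4094.1$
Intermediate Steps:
$x = - \frac{3166}{225} \approx -14.071$
$x - b 136 = - \frac{3166}{225} - 30 \cdot 136 = - \frac{3166}{225} - 4080 = - \frac{921166}{225}$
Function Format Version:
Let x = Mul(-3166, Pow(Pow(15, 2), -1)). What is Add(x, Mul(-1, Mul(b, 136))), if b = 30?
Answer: Rational(-921166, 225) ≈ -4094.1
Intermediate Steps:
x = Rational(-3166, 225) (x = Mul(-3166, Pow(225, -1)) = Mul(-3166, Rational(1, 225)) = Rational(-3166, 225) ≈ -14.071)
Add(x, Mul(-1, Mul(b, 136))) = Add(Rational(-3166, 225), Mul(-1, Mul(30, 136))) = Add(Rational(-3166, 225), Mul(-1, 4080)) = Add(Rational(-3166, 225), -4080) = Rational(-921166, 225)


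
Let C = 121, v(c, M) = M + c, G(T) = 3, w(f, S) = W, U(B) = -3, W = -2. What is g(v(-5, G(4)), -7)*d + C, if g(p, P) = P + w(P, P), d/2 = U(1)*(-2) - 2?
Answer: 49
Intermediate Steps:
w(f, S) = -2
d = 8 (d = 2*(-3*(-2) - 2) = 2*(6 - 2) = 2*4 = 8)
g(p, P) = -2 + P (g(p, P) = P - 2 = -2 + P)
g(v(-5, G(4)), -7)*d + C = (-2 - 7)*8 + 121 = -9*8 + 121 = -72 + 121 = 49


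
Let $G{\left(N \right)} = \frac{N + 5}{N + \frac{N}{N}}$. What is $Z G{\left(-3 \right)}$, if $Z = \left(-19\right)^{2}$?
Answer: $-361$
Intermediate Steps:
$G{\left(N \right)} = \frac{5 + N}{1 + N}$ ($G{\left(N \right)} = \frac{5 + N}{N + 1} = \frac{5 + N}{1 + N}$)
$Z = 361$
$Z G{\left(-3 \right)} = 361 \frac{5 - 3}{1 - 3} = 361 \frac{1}{-2} \cdot 2 = 361 \left(\left(- \frac{1}{2}\right) 2\right) = 361 \left(-1\right) = -361$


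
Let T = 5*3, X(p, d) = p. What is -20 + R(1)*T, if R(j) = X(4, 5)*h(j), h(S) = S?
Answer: 40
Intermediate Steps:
T = 15
R(j) = 4*j
-20 + R(1)*T = -20 + (4*1)*15 = -20 + 4*15 = -20 + 60 = 40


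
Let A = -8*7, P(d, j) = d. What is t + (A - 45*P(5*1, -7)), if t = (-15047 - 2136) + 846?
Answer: -16618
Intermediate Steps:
t = -16337 (t = -17183 + 846 = -16337)
A = -56
t + (A - 45*P(5*1, -7)) = -16337 + (-56 - 225) = -16337 - 281 = -16618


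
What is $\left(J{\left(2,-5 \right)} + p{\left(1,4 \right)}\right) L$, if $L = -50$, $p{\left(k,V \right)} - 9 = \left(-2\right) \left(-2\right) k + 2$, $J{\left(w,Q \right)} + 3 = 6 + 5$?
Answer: $-1150$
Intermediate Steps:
$J{\left(w,Q \right)} = 8$ ($J{\left(w,Q \right)} = -3 + \left(6 + 5\right) = -3 + 11 = 8$)
$p{\left(k,V \right)} = 11 + 4 k$ ($p{\left(k,V \right)} = 9 + \left(\left(-2\right) \left(-2\right) k + 2\right) = 9 + \left(4 k + 2\right) = 9 + \left(2 + 4 k\right) = 11 + 4 k$)
$\left(J{\left(2,-5 \right)} + p{\left(1,4 \right)}\right) L = \left(8 + \left(11 + 4 \cdot 1\right)\right) \left(-50\right) = \left(8 + \left(11 + 4\right)\right) \left(-50\right) = \left(8 + 15\right) \left(-50\right) = 23 \left(-50\right) = -1150$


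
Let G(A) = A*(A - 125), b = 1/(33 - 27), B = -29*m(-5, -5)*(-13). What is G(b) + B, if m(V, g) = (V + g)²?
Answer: 1356451/36 ≈ 37679.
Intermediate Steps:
B = 37700 (B = -29*(-5 - 5)²*(-13) = -29*(-10)²*(-13) = -29*100*(-13) = -2900*(-13) = 37700)
b = ⅙ (b = 1/6 = ⅙ ≈ 0.16667)
G(A) = A*(-125 + A)
G(b) + B = (-125 + ⅙)/6 + 37700 = (⅙)*(-749/6) + 37700 = -749/36 + 37700 = 1356451/36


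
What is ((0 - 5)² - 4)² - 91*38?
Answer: -3017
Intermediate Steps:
((0 - 5)² - 4)² - 91*38 = ((-5)² - 4)² - 3458 = (25 - 4)² - 3458 = 21² - 3458 = 441 - 3458 = -3017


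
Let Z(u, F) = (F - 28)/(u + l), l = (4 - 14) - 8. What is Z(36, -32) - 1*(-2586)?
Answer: 7748/3 ≈ 2582.7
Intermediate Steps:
l = -18 (l = -10 - 8 = -18)
Z(u, F) = (-28 + F)/(-18 + u) (Z(u, F) = (F - 28)/(u - 18) = (-28 + F)/(-18 + u))
Z(36, -32) - 1*(-2586) = (-28 - 32)/(-18 + 36) - 1*(-2586) = -60/18 + 2586 = (1/18)*(-60) + 2586 = -10/3 + 2586 = 7748/3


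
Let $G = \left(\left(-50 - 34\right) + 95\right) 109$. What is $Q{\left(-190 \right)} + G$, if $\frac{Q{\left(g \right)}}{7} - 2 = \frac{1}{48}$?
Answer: $\frac{58231}{48} \approx 1213.1$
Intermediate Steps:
$Q{\left(g \right)} = \frac{679}{48}$ ($Q{\left(g \right)} = 14 + \frac{7}{48} = \frac{679}{48}$)
$G = 1199$ ($G = \left(-84 + 95\right) 109 = 11 \cdot 109 = 1199$)
$Q{\left(-190 \right)} + G = \frac{679}{48} + 1199 = \frac{58231}{48}$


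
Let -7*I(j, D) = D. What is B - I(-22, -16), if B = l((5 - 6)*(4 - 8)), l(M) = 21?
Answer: 131/7 ≈ 18.714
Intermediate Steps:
I(j, D) = -D/7
B = 21
B - I(-22, -16) = 21 - (-1)*(-16)/7 = 21 - 1*16/7 = 21 - 16/7 = 131/7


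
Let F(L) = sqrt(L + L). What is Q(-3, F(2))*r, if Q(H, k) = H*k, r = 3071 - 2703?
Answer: -2208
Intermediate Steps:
F(L) = sqrt(2)*sqrt(L) (F(L) = sqrt(2*L) = sqrt(2)*sqrt(L))
r = 368
Q(-3, F(2))*r = -3*sqrt(2)*sqrt(2)*368 = -3*2*368 = -6*368 = -2208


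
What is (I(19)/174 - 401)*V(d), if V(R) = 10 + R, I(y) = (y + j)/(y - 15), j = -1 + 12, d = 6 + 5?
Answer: -976731/116 ≈ -8420.1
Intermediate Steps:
d = 11
j = 11
I(y) = (11 + y)/(-15 + y) (I(y) = (y + 11)/(y - 15) = (11 + y)/(-15 + y))
(I(19)/174 - 401)*V(d) = (((11 + 19)/(-15 + 19))/174 - 401)*(10 + 11) = ((30/4)*(1/174) - 401)*21 = (((1/4)*30)*(1/174) - 401)*21 = ((15/2)*(1/174) - 401)*21 = (5/116 - 401)*21 = -46511/116*21 = -976731/116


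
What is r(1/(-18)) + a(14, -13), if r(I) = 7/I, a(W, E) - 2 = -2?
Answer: -126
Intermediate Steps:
a(W, E) = 0 (a(W, E) = 2 - 2 = 0)
r(1/(-18)) + a(14, -13) = 7/(1/(-18)) + 0 = 7/(-1/18) + 0 = 7*(-18) + 0 = -126 + 0 = -126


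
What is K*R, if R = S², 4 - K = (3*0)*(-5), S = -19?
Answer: 1444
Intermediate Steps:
K = 4 (K = 4 - 3*0*(-5) = 4 - 0*(-5) = 4 - 1*0 = 4 + 0 = 4)
R = 361 (R = (-19)² = 361)
K*R = 4*361 = 1444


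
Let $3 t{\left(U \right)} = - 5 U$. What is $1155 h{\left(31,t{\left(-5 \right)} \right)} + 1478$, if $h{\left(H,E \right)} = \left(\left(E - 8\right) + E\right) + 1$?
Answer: $12643$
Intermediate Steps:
$t{\left(U \right)} = - \frac{5 U}{3}$ ($t{\left(U \right)} = \frac{\left(-5\right) U}{3} = - \frac{5 U}{3}$)
$h{\left(H,E \right)} = -7 + 2 E$ ($h{\left(H,E \right)} = \left(\left(-8 + E\right) + E\right) + 1 = \left(-8 + 2 E\right) + 1 = -7 + 2 E$)
$1155 h{\left(31,t{\left(-5 \right)} \right)} + 1478 = 1155 \left(-7 + 2 \left(\left(- \frac{5}{3}\right) \left(-5\right)\right)\right) + 1478 = 1155 \left(-7 + 2 \cdot \frac{25}{3}\right) + 1478 = 1155 \left(-7 + \frac{50}{3}\right) + 1478 = 1155 \cdot \frac{29}{3} + 1478 = 11165 + 1478 = 12643$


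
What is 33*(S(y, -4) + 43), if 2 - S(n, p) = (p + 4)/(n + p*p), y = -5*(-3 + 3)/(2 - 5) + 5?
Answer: 1485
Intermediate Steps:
y = 5 (y = -0/(-3) + 5 = -0*(-1)/3 + 5 = -5*0 + 5 = 0 + 5 = 5)
S(n, p) = 2 - (4 + p)/(n + p²) (S(n, p) = 2 - (p + 4)/(n + p*p) = 2 - (4 + p)/(n + p²))
33*(S(y, -4) + 43) = 33*((-4 - 1*(-4) + 2*5 + 2*(-4)²)/(5 + (-4)²) + 43) = 33*((-4 + 4 + 10 + 2*16)/(5 + 16) + 43) = 33*((-4 + 4 + 10 + 32)/21 + 43) = 33*((1/21)*42 + 43) = 33*(2 + 43) = 33*45 = 1485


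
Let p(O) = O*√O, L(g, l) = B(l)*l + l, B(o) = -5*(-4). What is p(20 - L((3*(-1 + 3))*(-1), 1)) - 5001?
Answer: -5001 - I ≈ -5001.0 - 1.0*I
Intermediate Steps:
B(o) = 20
L(g, l) = 21*l (L(g, l) = 20*l + l = 21*l)
p(O) = O^(3/2)
p(20 - L((3*(-1 + 3))*(-1), 1)) - 5001 = (20 - 21)^(3/2) - 5001 = (-1)^(3/2) - 5001 = -I - 5001 = -5001 - I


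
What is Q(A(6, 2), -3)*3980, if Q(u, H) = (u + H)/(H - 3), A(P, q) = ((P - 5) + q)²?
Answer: -3980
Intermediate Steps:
A(P, q) = (-5 + P + q)² (A(P, q) = ((-5 + P) + q)² = (-5 + P + q)²)
Q(u, H) = (H + u)/(-3 + H)
Q(A(6, 2), -3)*3980 = ((-3 + (-5 + 6 + 2)²)/(-3 - 3))*3980 = ((-3 + 3²)/(-6))*3980 = -(-3 + 9)/6*3980 = -⅙*6*3980 = -1*3980 = -3980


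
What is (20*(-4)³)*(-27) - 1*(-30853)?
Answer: 65413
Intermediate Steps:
(20*(-4)³)*(-27) - 1*(-30853) = (20*(-64))*(-27) + 30853 = -1280*(-27) + 30853 = 34560 + 30853 = 65413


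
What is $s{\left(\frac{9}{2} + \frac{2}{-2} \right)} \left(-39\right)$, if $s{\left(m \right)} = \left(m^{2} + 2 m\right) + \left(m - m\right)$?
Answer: $- \frac{3003}{4} \approx -750.75$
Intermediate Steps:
$s{\left(m \right)} = m^{2} + 2 m$ ($s{\left(m \right)} = \left(m^{2} + 2 m\right) + 0 = m^{2} + 2 m$)
$s{\left(\frac{9}{2} + \frac{2}{-2} \right)} \left(-39\right) = \left(\frac{9}{2} + \frac{2}{-2}\right) \left(2 + \left(\frac{9}{2} + \frac{2}{-2}\right)\right) \left(-39\right) = \left(9 \cdot \frac{1}{2} + 2 \left(- \frac{1}{2}\right)\right) \left(2 + \left(9 \cdot \frac{1}{2} + 2 \left(- \frac{1}{2}\right)\right)\right) \left(-39\right) = \left(\frac{9}{2} - 1\right) \left(2 + \left(\frac{9}{2} - 1\right)\right) \left(-39\right) = \frac{7 \left(2 + \frac{7}{2}\right)}{2} \left(-39\right) = \frac{7}{2} \cdot \frac{11}{2} \left(-39\right) = \frac{77}{4} \left(-39\right) = - \frac{3003}{4}$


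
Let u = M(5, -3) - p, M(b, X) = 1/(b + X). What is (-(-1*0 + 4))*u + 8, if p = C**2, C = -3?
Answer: 42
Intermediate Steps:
M(b, X) = 1/(X + b)
p = 9 (p = (-3)**2 = 9)
u = -17/2 (u = 1/(-3 + 5) - 1*9 = 1/2 - 9 = -17/2 ≈ -8.5000)
(-(-1*0 + 4))*u + 8 = -(-1*0 + 4)*(-17/2) + 8 = -(0 + 4)*(-17/2) + 8 = -1*4*(-17/2) + 8 = -4*(-17/2) + 8 = 34 + 8 = 42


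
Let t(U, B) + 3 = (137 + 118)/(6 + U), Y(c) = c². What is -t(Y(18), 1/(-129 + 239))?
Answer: 49/22 ≈ 2.2273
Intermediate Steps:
t(U, B) = -3 + 255/(6 + U) (t(U, B) = -3 + (137 + 118)/(6 + U) = -3 + 255/(6 + U))
-t(Y(18), 1/(-129 + 239)) = -3*(79 - 1*18²)/(6 + 18²) = -3*(79 - 1*324)/(6 + 324) = -3*(79 - 324)/330 = -3*(-245)/330 = -1*(-49/22) = 49/22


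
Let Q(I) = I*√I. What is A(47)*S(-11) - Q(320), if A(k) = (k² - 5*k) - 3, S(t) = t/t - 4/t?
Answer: 29565/11 - 2560*√5 ≈ -3036.6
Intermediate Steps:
S(t) = 1 - 4/t
A(k) = -3 + k² - 5*k
Q(I) = I^(3/2)
A(47)*S(-11) - Q(320) = (-3 + 47² - 5*47)*((-4 - 11)/(-11)) - 320^(3/2) = (-3 + 2209 - 235)*(-1/11*(-15)) - 2560*√5 = 1971*(15/11) - 2560*√5 = 29565/11 - 2560*√5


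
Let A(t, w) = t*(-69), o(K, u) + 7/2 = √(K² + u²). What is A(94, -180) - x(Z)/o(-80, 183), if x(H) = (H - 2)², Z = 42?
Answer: -1034584802/159507 - 6400*√39889/159507 ≈ -6494.2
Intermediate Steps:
o(K, u) = -7/2 + √(K² + u²)
x(H) = (-2 + H)²
A(t, w) = -69*t
A(94, -180) - x(Z)/o(-80, 183) = -69*94 - (-2 + 42)²/(-7/2 + √((-80)² + 183²)) = -6486 - 40²/(-7/2 + √(6400 + 33489)) = -6486 - 1600/(-7/2 + √39889)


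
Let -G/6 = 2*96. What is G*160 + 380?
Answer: -183940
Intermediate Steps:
G = -1152 (G = -12*96 = -6*192 = -1152)
G*160 + 380 = -1152*160 + 380 = -184320 + 380 = -183940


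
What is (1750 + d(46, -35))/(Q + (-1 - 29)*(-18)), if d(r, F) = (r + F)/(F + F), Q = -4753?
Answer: -122489/294910 ≈ -0.41534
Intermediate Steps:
d(r, F) = (F + r)/(2*F) (d(r, F) = (F + r)/((2*F)) = (F + r)*(1/(2*F)) = (F + r)/(2*F))
(1750 + d(46, -35))/(Q + (-1 - 29)*(-18)) = (1750 + (½)*(-35 + 46)/(-35))/(-4753 + (-1 - 29)*(-18)) = (1750 + (½)*(-1/35)*11)/(-4753 - 30*(-18)) = (1750 - 11/70)/(-4753 + 540) = (122489/70)/(-4213) = (122489/70)*(-1/4213) = -122489/294910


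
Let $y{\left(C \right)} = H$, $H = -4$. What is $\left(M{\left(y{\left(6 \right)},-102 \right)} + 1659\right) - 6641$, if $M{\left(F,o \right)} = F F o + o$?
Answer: $-6716$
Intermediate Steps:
$y{\left(C \right)} = -4$
$M{\left(F,o \right)} = o + o F^{2}$ ($M{\left(F,o \right)} = F^{2} o + o = o F^{2} + o = o + o F^{2}$)
$\left(M{\left(y{\left(6 \right)},-102 \right)} + 1659\right) - 6641 = \left(- 102 \left(1 + \left(-4\right)^{2}\right) + 1659\right) - 6641 = \left(- 102 \left(1 + 16\right) + 1659\right) - 6641 = \left(\left(-102\right) 17 + 1659\right) - 6641 = \left(-1734 + 1659\right) - 6641 = -75 - 6641 = -6716$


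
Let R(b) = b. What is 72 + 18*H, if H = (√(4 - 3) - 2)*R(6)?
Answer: -36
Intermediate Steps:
H = -6 (H = (√(4 - 3) - 2)*6 = (√1 - 2)*6 = (1 - 2)*6 = -1*6 = -6)
72 + 18*H = 72 + 18*(-6) = 72 - 108 = -36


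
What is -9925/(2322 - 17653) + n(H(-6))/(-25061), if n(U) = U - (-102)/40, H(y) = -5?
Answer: 4975359719/7684203820 ≈ 0.64748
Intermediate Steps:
n(U) = 51/20 + U (n(U) = U - (-102)/40 = U - 1*(-51/20) = U + 51/20 = 51/20 + U)
-9925/(2322 - 17653) + n(H(-6))/(-25061) = -9925/(2322 - 17653) + (51/20 - 5)/(-25061) = -9925/(-15331) - 49/20*(-1/25061) = -9925*(-1/15331) + 49/501220 = 9925/15331 + 49/501220 = 4975359719/7684203820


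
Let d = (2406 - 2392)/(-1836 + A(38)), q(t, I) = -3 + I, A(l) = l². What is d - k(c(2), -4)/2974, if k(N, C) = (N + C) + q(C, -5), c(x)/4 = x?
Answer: -1431/41636 ≈ -0.034369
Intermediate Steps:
c(x) = 4*x
k(N, C) = -8 + C + N (k(N, C) = (N + C) + (-3 - 5) = (C + N) - 8 = -8 + C + N)
d = -1/28 (d = (2406 - 2392)/(-1836 + 38²) = 14/(-1836 + 1444) = 14/(-392) = 14*(-1/392) = -1/28 ≈ -0.035714)
d - k(c(2), -4)/2974 = -1/28 - (-8 - 4 + 4*2)/2974 = -1/28 - (-8 - 4 + 8)/2974 = -1/28 - (-4)/2974 = -1/28 - 1*(-2/1487) = -1/28 + 2/1487 = -1431/41636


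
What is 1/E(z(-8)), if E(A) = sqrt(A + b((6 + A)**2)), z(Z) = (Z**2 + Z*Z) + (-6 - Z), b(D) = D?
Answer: sqrt(18626)/18626 ≈ 0.0073272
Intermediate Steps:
z(Z) = -6 - Z + 2*Z**2 (z(Z) = (Z**2 + Z**2) + (-6 - Z) = 2*Z**2 + (-6 - Z) = -6 - Z + 2*Z**2)
E(A) = sqrt(A + (6 + A)**2)
1/E(z(-8)) = 1/(sqrt((-6 - 1*(-8) + 2*(-8)**2) + (6 + (-6 - 1*(-8) + 2*(-8)**2))**2)) = 1/(sqrt((-6 + 8 + 2*64) + (6 + (-6 + 8 + 2*64))**2)) = 1/(sqrt((-6 + 8 + 128) + (6 + (-6 + 8 + 128))**2)) = 1/(sqrt(130 + (6 + 130)**2)) = 1/(sqrt(130 + 136**2)) = 1/(sqrt(130 + 18496)) = 1/(sqrt(18626)) = sqrt(18626)/18626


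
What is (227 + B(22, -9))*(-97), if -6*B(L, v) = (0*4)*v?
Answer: -22019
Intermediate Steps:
B(L, v) = 0 (B(L, v) = -0*4*v/6 = -0*v = -1/6*0 = 0)
(227 + B(22, -9))*(-97) = (227 + 0)*(-97) = 227*(-97) = -22019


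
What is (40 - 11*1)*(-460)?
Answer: -13340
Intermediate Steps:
(40 - 11*1)*(-460) = (40 - 11)*(-460) = 29*(-460) = -13340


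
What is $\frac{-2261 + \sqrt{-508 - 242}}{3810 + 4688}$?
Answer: $- \frac{323}{1214} + \frac{5 i \sqrt{30}}{8498} \approx -0.26606 + 0.0032227 i$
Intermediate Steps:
$\frac{-2261 + \sqrt{-508 - 242}}{3810 + 4688} = \frac{-2261 + \sqrt{-750}}{8498} = \left(-2261 + 5 i \sqrt{30}\right) \frac{1}{8498} = - \frac{323}{1214} + \frac{5 i \sqrt{30}}{8498}$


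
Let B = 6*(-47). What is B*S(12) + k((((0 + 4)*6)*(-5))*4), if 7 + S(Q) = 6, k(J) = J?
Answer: -198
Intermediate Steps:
S(Q) = -1 (S(Q) = -7 + 6 = -1)
B = -282
B*S(12) + k((((0 + 4)*6)*(-5))*4) = -282*(-1) + (((0 + 4)*6)*(-5))*4 = 282 + ((4*6)*(-5))*4 = 282 + (24*(-5))*4 = 282 - 120*4 = 282 - 480 = -198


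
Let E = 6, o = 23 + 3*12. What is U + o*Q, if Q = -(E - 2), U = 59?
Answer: -177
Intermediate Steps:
o = 59 (o = 23 + 36 = 59)
Q = -4 (Q = -(6 - 2) = -1*4 = -4)
U + o*Q = 59 + 59*(-4) = 59 - 236 = -177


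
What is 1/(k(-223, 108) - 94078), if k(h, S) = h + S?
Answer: -1/94193 ≈ -1.0616e-5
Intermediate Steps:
k(h, S) = S + h
1/(k(-223, 108) - 94078) = 1/((108 - 223) - 94078) = 1/(-115 - 94078) = 1/(-94193) = -1/94193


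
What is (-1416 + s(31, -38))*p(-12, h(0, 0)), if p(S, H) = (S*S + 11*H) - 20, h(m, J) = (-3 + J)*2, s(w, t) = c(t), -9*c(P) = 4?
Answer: -739384/9 ≈ -82154.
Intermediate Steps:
c(P) = -4/9 (c(P) = -⅑*4 = -4/9)
s(w, t) = -4/9
h(m, J) = -6 + 2*J
p(S, H) = -20 + S² + 11*H (p(S, H) = (S² + 11*H) - 20 = -20 + S² + 11*H)
(-1416 + s(31, -38))*p(-12, h(0, 0)) = (-1416 - 4/9)*(-20 + (-12)² + 11*(-6 + 2*0)) = -12748*(-20 + 144 + 11*(-6 + 0))/9 = -12748*(-20 + 144 + 11*(-6))/9 = -12748*(-20 + 144 - 66)/9 = -12748/9*58 = -739384/9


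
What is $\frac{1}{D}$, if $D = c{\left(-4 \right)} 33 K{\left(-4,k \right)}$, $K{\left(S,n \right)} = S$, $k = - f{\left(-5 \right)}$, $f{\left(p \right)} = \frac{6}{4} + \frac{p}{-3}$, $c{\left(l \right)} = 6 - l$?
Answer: $- \frac{1}{1320} \approx -0.00075758$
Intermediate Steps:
$f{\left(p \right)} = \frac{3}{2} - \frac{p}{3}$ ($f{\left(p \right)} = 6 \cdot \frac{1}{4} + p \left(- \frac{1}{3}\right) = \frac{3}{2} - \frac{p}{3}$)
$k = - \frac{19}{6}$ ($k = - (\frac{3}{2} - - \frac{5}{3}) = - (\frac{3}{2} + \frac{5}{3}) = \left(-1\right) \frac{19}{6} = - \frac{19}{6} \approx -3.1667$)
$D = -1320$ ($D = \left(6 - -4\right) 33 \left(-4\right) = \left(6 + 4\right) 33 \left(-4\right) = 10 \cdot 33 \left(-4\right) = 330 \left(-4\right) = -1320$)
$\frac{1}{D} = \frac{1}{-1320} = - \frac{1}{1320}$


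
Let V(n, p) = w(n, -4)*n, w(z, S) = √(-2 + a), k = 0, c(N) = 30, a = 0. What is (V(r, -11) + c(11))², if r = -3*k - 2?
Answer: 892 - 120*I*√2 ≈ 892.0 - 169.71*I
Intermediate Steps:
w(z, S) = I*√2 (w(z, S) = √(-2 + 0) = √(-2) = I*√2)
r = -2 (r = -3*0 - 2 = 0 - 2 = -2)
V(n, p) = I*n*√2 (V(n, p) = (I*√2)*n = I*n*√2)
(V(r, -11) + c(11))² = (I*(-2)*√2 + 30)² = (-2*I*√2 + 30)² = (30 - 2*I*√2)²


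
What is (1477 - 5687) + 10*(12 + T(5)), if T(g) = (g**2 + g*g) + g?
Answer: -3540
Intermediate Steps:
T(g) = g + 2*g**2 (T(g) = (g**2 + g**2) + g = 2*g**2 + g = g + 2*g**2)
(1477 - 5687) + 10*(12 + T(5)) = (1477 - 5687) + 10*(12 + 5*(1 + 2*5)) = -4210 + 10*(12 + 5*(1 + 10)) = -4210 + 10*(12 + 5*11) = -4210 + 10*(12 + 55) = -4210 + 10*67 = -4210 + 670 = -3540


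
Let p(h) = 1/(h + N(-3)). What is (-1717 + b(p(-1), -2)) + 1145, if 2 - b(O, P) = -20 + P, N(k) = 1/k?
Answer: -548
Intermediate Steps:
p(h) = 1/(-1/3 + h) (p(h) = 1/(h + 1/(-3)) = 1/(h - 1/3) = 1/(-1/3 + h))
b(O, P) = 22 - P (b(O, P) = 2 - (-20 + P) = 2 + (20 - P) = 22 - P)
(-1717 + b(p(-1), -2)) + 1145 = (-1717 + (22 - 1*(-2))) + 1145 = (-1717 + (22 + 2)) + 1145 = (-1717 + 24) + 1145 = -1693 + 1145 = -548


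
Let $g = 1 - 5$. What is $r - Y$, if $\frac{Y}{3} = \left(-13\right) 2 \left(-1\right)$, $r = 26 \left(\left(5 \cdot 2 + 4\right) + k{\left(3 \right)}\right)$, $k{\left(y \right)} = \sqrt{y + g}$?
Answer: $286 + 26 i \approx 286.0 + 26.0 i$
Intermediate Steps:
$g = -4$
$k{\left(y \right)} = \sqrt{-4 + y}$ ($k{\left(y \right)} = \sqrt{y - 4} = \sqrt{-4 + y}$)
$r = 364 + 26 i$ ($r = 26 \left(\left(5 \cdot 2 + 4\right) + \sqrt{-4 + 3}\right) = 26 \left(\left(10 + 4\right) + \sqrt{-1}\right) = 26 \left(14 + i\right) = 364 + 26 i \approx 364.0 + 26.0 i$)
$Y = 78$ ($Y = 3 \left(-13\right) 2 \left(-1\right) = 3 \left(\left(-26\right) \left(-1\right)\right) = 3 \cdot 26 = 78$)
$r - Y = \left(364 + 26 i\right) - 78 = 286 + 26 i$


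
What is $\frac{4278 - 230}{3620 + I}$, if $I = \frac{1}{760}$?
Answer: $\frac{3076480}{2751201} \approx 1.1182$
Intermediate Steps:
$I = \frac{1}{760} \approx 0.0013158$
$\frac{4278 - 230}{3620 + I} = \frac{4278 - 230}{3620 + \frac{1}{760}} = \frac{4048}{\frac{2751201}{760}} = 4048 \cdot \frac{760}{2751201} = \frac{3076480}{2751201}$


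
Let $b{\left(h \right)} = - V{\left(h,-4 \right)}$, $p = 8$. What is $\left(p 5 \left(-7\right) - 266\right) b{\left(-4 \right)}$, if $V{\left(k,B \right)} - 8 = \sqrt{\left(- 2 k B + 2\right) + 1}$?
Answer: $4368 + 546 i \sqrt{29} \approx 4368.0 + 2940.3 i$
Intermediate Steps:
$V{\left(k,B \right)} = 8 + \sqrt{3 - 2 B k}$ ($V{\left(k,B \right)} = 8 + \sqrt{\left(- 2 k B + 2\right) + 1} = 8 + \sqrt{\left(- 2 B k + 2\right) + 1} = 8 + \sqrt{\left(2 - 2 B k\right) + 1} = 8 + \sqrt{3 - 2 B k}$)
$b{\left(h \right)} = -8 - \sqrt{3 + 8 h}$ ($b{\left(h \right)} = - (8 + \sqrt{3 - - 8 h}) = - (8 + \sqrt{3 + 8 h}) = -8 - \sqrt{3 + 8 h}$)
$\left(p 5 \left(-7\right) - 266\right) b{\left(-4 \right)} = \left(8 \cdot 5 \left(-7\right) - 266\right) \left(-8 - \sqrt{3 + 8 \left(-4\right)}\right) = \left(40 \left(-7\right) - 266\right) \left(-8 - \sqrt{3 - 32}\right) = \left(-280 - 266\right) \left(-8 - \sqrt{-29}\right) = - 546 \left(-8 - i \sqrt{29}\right) = 4368 + 546 i \sqrt{29}$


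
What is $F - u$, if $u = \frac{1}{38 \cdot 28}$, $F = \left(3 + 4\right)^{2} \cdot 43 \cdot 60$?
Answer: $\frac{134510879}{1064} \approx 1.2642 \cdot 10^{5}$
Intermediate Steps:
$F = 126420$ ($F = 7^{2} \cdot 43 \cdot 60 = 49 \cdot 43 \cdot 60 = 2107 \cdot 60 = 126420$)
$u = \frac{1}{1064} \approx 0.00093985$
$F - u = 126420 - \frac{1}{1064} = \frac{134510879}{1064}$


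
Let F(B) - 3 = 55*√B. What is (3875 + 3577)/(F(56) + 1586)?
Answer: 1691604/336503 - 819720*√14/2355521 ≈ 3.7249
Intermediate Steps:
F(B) = 3 + 55*√B
(3875 + 3577)/(F(56) + 1586) = (3875 + 3577)/((3 + 55*√56) + 1586) = 7452/((3 + 55*(2*√14)) + 1586) = 7452/((3 + 110*√14) + 1586) = 7452/(1589 + 110*√14)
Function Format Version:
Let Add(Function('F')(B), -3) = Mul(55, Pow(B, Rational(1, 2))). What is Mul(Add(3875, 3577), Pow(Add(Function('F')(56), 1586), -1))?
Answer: Add(Rational(1691604, 336503), Mul(Rational(-819720, 2355521), Pow(14, Rational(1, 2)))) ≈ 3.7249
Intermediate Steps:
Function('F')(B) = Add(3, Mul(55, Pow(B, Rational(1, 2))))
Mul(Add(3875, 3577), Pow(Add(Function('F')(56), 1586), -1)) = Mul(Add(3875, 3577), Pow(Add(Add(3, Mul(55, Pow(56, Rational(1, 2)))), 1586), -1)) = Mul(7452, Pow(Add(Add(3, Mul(55, Mul(2, Pow(14, Rational(1, 2))))), 1586), -1)) = Mul(7452, Pow(Add(Add(3, Mul(110, Pow(14, Rational(1, 2)))), 1586), -1)) = Mul(7452, Pow(Add(1589, Mul(110, Pow(14, Rational(1, 2)))), -1))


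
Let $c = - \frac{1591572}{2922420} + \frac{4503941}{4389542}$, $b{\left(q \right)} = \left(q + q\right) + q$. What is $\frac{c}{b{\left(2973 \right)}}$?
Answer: $\frac{171559308811}{3178158140913810} \approx 5.3981 \cdot 10^{-5}$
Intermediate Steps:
$b{\left(q \right)} = 3 q$ ($b{\left(q \right)} = 2 q + q = 3 q$)
$c = \frac{514677926433}{1069007110970}$ ($c = \left(-1591572\right) \frac{1}{2922420} + 4503941 \cdot \frac{1}{4389542} = - \frac{132631}{243535} + \frac{4503941}{4389542} = \frac{514677926433}{1069007110970} \approx 0.48145$)
$\frac{c}{b{\left(2973 \right)}} = \frac{514677926433}{1069007110970 \cdot 3 \cdot 2973} = \frac{514677926433}{1069007110970 \cdot 8919} = \frac{514677926433}{1069007110970} \cdot \frac{1}{8919} = \frac{171559308811}{3178158140913810}$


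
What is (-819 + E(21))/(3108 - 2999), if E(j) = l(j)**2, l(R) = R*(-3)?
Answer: 3150/109 ≈ 28.899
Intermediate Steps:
l(R) = -3*R
E(j) = 9*j**2 (E(j) = (-3*j)**2 = 9*j**2)
(-819 + E(21))/(3108 - 2999) = (-819 + 9*21**2)/(3108 - 2999) = (-819 + 9*441)/109 = (-819 + 3969)*(1/109) = 3150*(1/109) = 3150/109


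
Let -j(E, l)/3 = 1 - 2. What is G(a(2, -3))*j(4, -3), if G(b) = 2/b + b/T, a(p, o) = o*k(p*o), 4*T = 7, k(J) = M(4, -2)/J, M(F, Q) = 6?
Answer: 50/7 ≈ 7.1429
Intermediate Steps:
k(J) = 6/J
j(E, l) = 3 (j(E, l) = -3*(1 - 2) = -3*(-1) = 3)
T = 7/4 (T = (¼)*7 = 7/4 ≈ 1.7500)
a(p, o) = 6/p (a(p, o) = o*(6/((p*o))) = o*(6/((o*p))) = o*(6*(1/(o*p))) = o*(6/(o*p)) = 6/p)
G(b) = 2/b + 4*b/7 (G(b) = 2/b + b/(7/4) = 2/b + b*(4/7) = 2/b + 4*b/7)
G(a(2, -3))*j(4, -3) = (2/((6/2)) + 4*(6/2)/7)*3 = (2/((6*(½))) + 4*(6*(½))/7)*3 = (2/3 + (4/7)*3)*3 = (2*(⅓) + 12/7)*3 = (⅔ + 12/7)*3 = (50/21)*3 = 50/7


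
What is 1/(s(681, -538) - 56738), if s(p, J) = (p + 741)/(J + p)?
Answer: -143/8112112 ≈ -1.7628e-5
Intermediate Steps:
s(p, J) = (741 + p)/(J + p)
1/(s(681, -538) - 56738) = 1/((741 + 681)/(-538 + 681) - 56738) = 1/(1422/143 - 56738) = 1/(-8112112/143) = -143/8112112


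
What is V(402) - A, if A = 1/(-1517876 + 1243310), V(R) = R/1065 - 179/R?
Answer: -1101506/16245155 ≈ -0.067805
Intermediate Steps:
V(R) = -179/R + R/1065 (V(R) = R*(1/1065) - 179/R = R/1065 - 179/R = -179/R + R/1065)
A = -1/274566 (A = 1/(-274566) = -1/274566 ≈ -3.6421e-6)
V(402) - A = (-179/402 + (1/1065)*402) - 1*(-1/274566) = (-179*1/402 + 134/355) + 1/274566 = (-179/402 + 134/355) + 1/274566 = -9677/142710 + 1/274566 = -1101506/16245155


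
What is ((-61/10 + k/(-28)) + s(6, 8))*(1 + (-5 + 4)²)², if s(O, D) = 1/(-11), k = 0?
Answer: -1362/55 ≈ -24.764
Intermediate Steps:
s(O, D) = -1/11
((-61/10 + k/(-28)) + s(6, 8))*(1 + (-5 + 4)²)² = ((-61/10 + 0/(-28)) - 1/11)*(1 + (-5 + 4)²)² = ((-61*⅒ + 0*(-1/28)) - 1/11)*(1 + (-1)²)² = ((-61/10 + 0) - 1/11)*(1 + 1)² = (-61/10 - 1/11)*2² = -681/110*4 = -1362/55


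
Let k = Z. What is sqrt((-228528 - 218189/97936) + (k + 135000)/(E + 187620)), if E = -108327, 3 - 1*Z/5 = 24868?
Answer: 7*I*sqrt(17578497732560229183837)/1941409812 ≈ 478.05*I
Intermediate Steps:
Z = -124325 (Z = 15 - 5*24868 = 15 - 124340 = -124325)
k = -124325
sqrt((-228528 - 218189/97936) + (k + 135000)/(E + 187620)) = sqrt((-228528 - 218189/97936) + (-124325 + 135000)/(-108327 + 187620)) = sqrt((-228528 - 218189*1/97936) + 10675/79293) = sqrt((-228528 - 218189/97936) + 10675*(1/79293)) = sqrt(-22381336397/97936 + 10675/79293) = sqrt(-1774682261460521/7765639248) = 7*I*sqrt(17578497732560229183837)/1941409812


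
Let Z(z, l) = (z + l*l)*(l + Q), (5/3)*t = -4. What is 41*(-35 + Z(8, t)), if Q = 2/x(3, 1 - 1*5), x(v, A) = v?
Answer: -904829/375 ≈ -2412.9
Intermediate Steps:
t = -12/5 (t = (⅗)*(-4) = -12/5 ≈ -2.4000)
Q = ⅔ (Q = 2/3 = 2*(⅓) = ⅔ ≈ 0.66667)
Z(z, l) = (⅔ + l)*(z + l²) (Z(z, l) = (z + l*l)*(l + ⅔) = (z + l²)*(⅔ + l) = (⅔ + l)*(z + l²))
41*(-35 + Z(8, t)) = 41*(-35 + ((-12/5)³ + (⅔)*8 + 2*(-12/5)²/3 - 12/5*8)) = 41*(-35 + (-1728/125 + 16/3 + (⅔)*(144/25) - 96/5)) = 41*(-35 + (-1728/125 + 16/3 + 96/25 - 96/5)) = 41*(-35 - 8944/375) = 41*(-22069/375) = -904829/375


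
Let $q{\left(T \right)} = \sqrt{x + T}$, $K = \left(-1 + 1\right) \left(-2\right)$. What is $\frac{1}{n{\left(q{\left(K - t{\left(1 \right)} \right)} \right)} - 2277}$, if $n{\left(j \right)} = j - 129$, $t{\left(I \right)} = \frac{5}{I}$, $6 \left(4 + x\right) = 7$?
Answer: $- \frac{14436}{34733063} - \frac{i \sqrt{282}}{34733063} \approx -0.00041563 - 4.8348 \cdot 10^{-7} i$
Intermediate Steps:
$x = - \frac{17}{6}$ ($x = -4 + \frac{1}{6} \cdot 7 = -4 + \frac{7}{6} = - \frac{17}{6} \approx -2.8333$)
$K = 0$ ($K = 0 \left(-2\right) = 0$)
$q{\left(T \right)} = \sqrt{- \frac{17}{6} + T}$
$n{\left(j \right)} = -129 + j$
$\frac{1}{n{\left(q{\left(K - t{\left(1 \right)} \right)} \right)} - 2277} = \frac{1}{\left(-129 + \frac{\sqrt{-102 + 36 \left(0 - \frac{5}{1}\right)}}{6}\right) - 2277} = \frac{1}{\left(-129 + \frac{\sqrt{-102 + 36 \left(0 - 5 \cdot 1\right)}}{6}\right) - 2277} = \frac{1}{\left(-129 + \frac{\sqrt{-102 + 36 \left(0 - 5\right)}}{6}\right) - 2277} = \frac{1}{\left(-129 + \frac{\sqrt{-102 + 36 \left(-5\right)}}{6}\right) - 2277} = \frac{1}{\left(-129 + \frac{\sqrt{-102 - 180}}{6}\right) - 2277} = \frac{1}{\left(-129 + \frac{\sqrt{-282}}{6}\right) - 2277} = \frac{1}{\left(-129 + \frac{i \sqrt{282}}{6}\right) - 2277} = \frac{1}{-2406 + \frac{i \sqrt{282}}{6}}$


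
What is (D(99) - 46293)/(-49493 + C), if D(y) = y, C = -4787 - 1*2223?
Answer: 46194/56503 ≈ 0.81755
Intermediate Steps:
C = -7010 (C = -4787 - 2223 = -7010)
(D(99) - 46293)/(-49493 + C) = (99 - 46293)/(-49493 - 7010) = -46194/(-56503) = -46194*(-1/56503) = 46194/56503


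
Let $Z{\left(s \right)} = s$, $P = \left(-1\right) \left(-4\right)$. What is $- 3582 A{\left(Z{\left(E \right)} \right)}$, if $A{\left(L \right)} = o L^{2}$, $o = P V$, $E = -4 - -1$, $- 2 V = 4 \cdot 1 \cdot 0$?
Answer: $0$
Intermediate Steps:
$V = 0$ ($V = - \frac{4 \cdot 1 \cdot 0}{2} = - \frac{4 \cdot 0}{2} = \left(- \frac{1}{2}\right) 0 = 0$)
$P = 4$
$E = -3$ ($E = -4 + 1 = -3$)
$o = 0$ ($o = 4 \cdot 0 = 0$)
$A{\left(L \right)} = 0$ ($A{\left(L \right)} = 0 L^{2} = 0$)
$- 3582 A{\left(Z{\left(E \right)} \right)} = \left(-3582\right) 0 = 0$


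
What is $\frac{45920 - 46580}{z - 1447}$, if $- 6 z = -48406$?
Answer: $- \frac{990}{9931} \approx -0.099688$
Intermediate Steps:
$z = \frac{24203}{3}$ ($z = \left(- \frac{1}{6}\right) \left(-48406\right) = \frac{24203}{3} \approx 8067.7$)
$\frac{45920 - 46580}{z - 1447} = \frac{45920 - 46580}{\frac{24203}{3} - 1447} = - \frac{660}{\frac{19862}{3}} = \left(-660\right) \frac{3}{19862} = - \frac{990}{9931}$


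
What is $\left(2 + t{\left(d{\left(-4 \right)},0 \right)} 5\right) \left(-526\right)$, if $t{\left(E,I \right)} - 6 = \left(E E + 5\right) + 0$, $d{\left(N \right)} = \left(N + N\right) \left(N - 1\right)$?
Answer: $-4237982$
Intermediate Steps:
$d{\left(N \right)} = 2 N \left(-1 + N\right)$
$t{\left(E,I \right)} = 11 + E^{2}$ ($t{\left(E,I \right)} = 6 + \left(\left(E E + 5\right) + 0\right) = 6 + \left(\left(E^{2} + 5\right) + 0\right) = 6 + \left(\left(5 + E^{2}\right) + 0\right) = 6 + \left(5 + E^{2}\right) = 11 + E^{2}$)
$\left(2 + t{\left(d{\left(-4 \right)},0 \right)} 5\right) \left(-526\right) = \left(2 + \left(11 + \left(2 \left(-4\right) \left(-1 - 4\right)\right)^{2}\right) 5\right) \left(-526\right) = \left(2 + \left(11 + \left(2 \left(-4\right) \left(-5\right)\right)^{2}\right) 5\right) \left(-526\right) = \left(2 + \left(11 + 40^{2}\right) 5\right) \left(-526\right) = \left(2 + \left(11 + 1600\right) 5\right) \left(-526\right) = \left(2 + 1611 \cdot 5\right) \left(-526\right) = \left(2 + 8055\right) \left(-526\right) = 8057 \left(-526\right) = -4237982$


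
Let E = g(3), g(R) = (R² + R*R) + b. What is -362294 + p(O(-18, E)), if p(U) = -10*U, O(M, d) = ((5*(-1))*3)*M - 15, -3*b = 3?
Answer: -364844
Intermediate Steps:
b = -1 (b = -⅓*3 = -1)
g(R) = -1 + 2*R² (g(R) = (R² + R*R) - 1 = (R² + R²) - 1 = 2*R² - 1 = -1 + 2*R²)
E = 17 (E = -1 + 2*3² = -1 + 2*9 = -1 + 18 = 17)
O(M, d) = -15 - 15*M (O(M, d) = (-5*3)*M - 15 = -15*M - 15 = -15 - 15*M)
-362294 + p(O(-18, E)) = -362294 - 10*(-15 - 15*(-18)) = -362294 - 10*(-15 + 270) = -362294 - 10*255 = -362294 - 2550 = -364844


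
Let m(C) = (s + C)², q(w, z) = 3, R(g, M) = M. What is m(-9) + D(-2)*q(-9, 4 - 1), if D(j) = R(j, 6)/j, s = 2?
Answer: 40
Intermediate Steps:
D(j) = 6/j
m(C) = (2 + C)²
m(-9) + D(-2)*q(-9, 4 - 1) = (2 - 9)² + (6/(-2))*3 = (-7)² + (6*(-½))*3 = 49 - 3*3 = 49 - 9 = 40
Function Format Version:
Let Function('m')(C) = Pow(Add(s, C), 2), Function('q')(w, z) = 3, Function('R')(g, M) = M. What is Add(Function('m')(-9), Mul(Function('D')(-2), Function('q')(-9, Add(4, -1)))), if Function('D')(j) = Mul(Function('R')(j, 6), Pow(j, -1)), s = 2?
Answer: 40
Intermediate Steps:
Function('D')(j) = Mul(6, Pow(j, -1))
Function('m')(C) = Pow(Add(2, C), 2)
Add(Function('m')(-9), Mul(Function('D')(-2), Function('q')(-9, Add(4, -1)))) = Add(Pow(Add(2, -9), 2), Mul(Mul(6, Pow(-2, -1)), 3)) = Add(Pow(-7, 2), Mul(Mul(6, Rational(-1, 2)), 3)) = Add(49, Mul(-3, 3)) = Add(49, -9) = 40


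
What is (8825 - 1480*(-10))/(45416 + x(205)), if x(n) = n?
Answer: 2625/5069 ≈ 0.51785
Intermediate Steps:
(8825 - 1480*(-10))/(45416 + x(205)) = (8825 - 1480*(-10))/(45416 + 205) = (8825 + 14800)/45621 = 23625*(1/45621) = 2625/5069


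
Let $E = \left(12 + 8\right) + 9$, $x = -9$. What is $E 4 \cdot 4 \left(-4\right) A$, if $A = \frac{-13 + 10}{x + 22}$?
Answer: $\frac{5568}{13} \approx 428.31$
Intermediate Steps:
$A = - \frac{3}{13}$ ($A = \frac{-13 + 10}{-9 + 22} = - \frac{3}{13} \approx -0.23077$)
$E = 29$ ($E = 20 + 9 = 29$)
$E 4 \cdot 4 \left(-4\right) A = 29 \cdot 4 \cdot 4 \left(-4\right) \left(- \frac{3}{13}\right) = 29 \cdot 16 \left(-4\right) \left(- \frac{3}{13}\right) = 29 \left(-64\right) \left(- \frac{3}{13}\right) = \left(-1856\right) \left(- \frac{3}{13}\right) = \frac{5568}{13}$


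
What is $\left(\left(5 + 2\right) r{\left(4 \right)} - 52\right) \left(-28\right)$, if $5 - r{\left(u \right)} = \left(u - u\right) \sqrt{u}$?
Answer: $476$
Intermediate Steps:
$r{\left(u \right)} = 5$ ($r{\left(u \right)} = 5 - \left(u - u\right) \sqrt{u} = 5 - 0 \sqrt{u} = 5 - 0 = 5 + 0 = 5$)
$\left(\left(5 + 2\right) r{\left(4 \right)} - 52\right) \left(-28\right) = \left(\left(5 + 2\right) 5 - 52\right) \left(-28\right) = \left(7 \cdot 5 - 52\right) \left(-28\right) = \left(35 - 52\right) \left(-28\right) = \left(-17\right) \left(-28\right) = 476$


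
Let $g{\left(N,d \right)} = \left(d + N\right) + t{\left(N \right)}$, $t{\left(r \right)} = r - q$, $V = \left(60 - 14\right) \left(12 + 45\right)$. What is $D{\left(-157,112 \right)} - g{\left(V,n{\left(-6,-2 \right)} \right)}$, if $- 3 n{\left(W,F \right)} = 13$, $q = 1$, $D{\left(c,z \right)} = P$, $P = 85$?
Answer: $- \frac{15461}{3} \approx -5153.7$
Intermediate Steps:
$D{\left(c,z \right)} = 85$
$n{\left(W,F \right)} = - \frac{13}{3}$ ($n{\left(W,F \right)} = \left(- \frac{1}{3}\right) 13 = - \frac{13}{3}$)
$V = 2622$ ($V = 46 \cdot 57 = 2622$)
$t{\left(r \right)} = -1 + r$ ($t{\left(r \right)} = r - 1 = -1 + r$)
$g{\left(N,d \right)} = -1 + d + 2 N$ ($g{\left(N,d \right)} = \left(d + N\right) + \left(-1 + N\right) = \left(N + d\right) + \left(-1 + N\right) = -1 + d + 2 N$)
$D{\left(-157,112 \right)} - g{\left(V,n{\left(-6,-2 \right)} \right)} = 85 - \left(-1 - \frac{13}{3} + 2 \cdot 2622\right) = 85 - \left(-1 - \frac{13}{3} + 5244\right) = 85 - \frac{15716}{3} = - \frac{15461}{3}$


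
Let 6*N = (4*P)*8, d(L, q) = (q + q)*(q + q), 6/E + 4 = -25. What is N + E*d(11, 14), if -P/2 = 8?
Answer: -21536/87 ≈ -247.54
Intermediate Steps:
E = -6/29 (E = 6/(-4 - 25) = 6/(-29) = 6*(-1/29) = -6/29 ≈ -0.20690)
P = -16 (P = -2*8 = -16)
d(L, q) = 4*q**2 (d(L, q) = (2*q)*(2*q) = 4*q**2)
N = -256/3 (N = ((4*(-16))*8)/6 = (-64*8)/6 = (1/6)*(-512) = -256/3 ≈ -85.333)
N + E*d(11, 14) = -256/3 - 24*14**2/29 = -256/3 - 24*196/29 = -256/3 - 6/29*784 = -256/3 - 4704/29 = -21536/87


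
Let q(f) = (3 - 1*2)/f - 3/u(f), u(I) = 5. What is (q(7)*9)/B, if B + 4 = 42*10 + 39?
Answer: -144/15925 ≈ -0.0090424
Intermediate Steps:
B = 455 (B = -4 + (42*10 + 39) = -4 + (420 + 39) = -4 + 459 = 455)
q(f) = -⅗ + 1/f (q(f) = (3 - 1*2)/f - 3/5 = (3 - 2)/f - 3*⅕ = 1/f - ⅗ = -⅗ + 1/f)
(q(7)*9)/B = ((-⅗ + 1/7)*9)/455 = ((-⅗ + ⅐)*9)*(1/455) = -16/35*9*(1/455) = -144/35*1/455 = -144/15925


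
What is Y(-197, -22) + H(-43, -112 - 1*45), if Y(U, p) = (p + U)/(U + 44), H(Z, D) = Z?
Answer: -2120/51 ≈ -41.569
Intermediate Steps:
Y(U, p) = (U + p)/(44 + U)
Y(-197, -22) + H(-43, -112 - 1*45) = (-197 - 22)/(44 - 197) - 43 = -219/(-153) - 43 = -1/153*(-219) - 43 = 73/51 - 43 = -2120/51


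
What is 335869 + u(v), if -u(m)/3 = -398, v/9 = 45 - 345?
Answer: 337063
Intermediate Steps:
v = -2700 (v = 9*(45 - 345) = 9*(-300) = -2700)
u(m) = 1194 (u(m) = -3*(-398) = 1194)
335869 + u(v) = 335869 + 1194 = 337063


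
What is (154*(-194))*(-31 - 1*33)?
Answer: 1912064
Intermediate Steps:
(154*(-194))*(-31 - 1*33) = -29876*(-31 - 33) = -29876*(-64) = 1912064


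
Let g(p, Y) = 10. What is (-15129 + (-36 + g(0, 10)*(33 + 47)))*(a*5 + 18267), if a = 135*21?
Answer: -466029330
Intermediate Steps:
a = 2835
(-15129 + (-36 + g(0, 10)*(33 + 47)))*(a*5 + 18267) = (-15129 + (-36 + 10*(33 + 47)))*(2835*5 + 18267) = (-15129 + (-36 + 10*80))*(14175 + 18267) = (-15129 + (-36 + 800))*32442 = (-15129 + 764)*32442 = -14365*32442 = -466029330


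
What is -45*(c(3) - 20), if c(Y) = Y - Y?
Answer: 900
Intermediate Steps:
c(Y) = 0
-45*(c(3) - 20) = -45*(0 - 20) = -45*(-20) = 900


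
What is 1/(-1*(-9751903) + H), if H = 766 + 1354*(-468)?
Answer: 1/9118997 ≈ 1.0966e-7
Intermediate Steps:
H = -632906 (H = 766 - 633672 = -632906)
1/(-1*(-9751903) + H) = 1/(-1*(-9751903) - 632906) = 1/(9751903 - 632906) = 1/9118997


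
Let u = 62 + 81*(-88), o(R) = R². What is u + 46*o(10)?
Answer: -2466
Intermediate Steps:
u = -7066 (u = 62 - 7128 = -7066)
u + 46*o(10) = -7066 + 46*10² = -7066 + 46*100 = -7066 + 4600 = -2466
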